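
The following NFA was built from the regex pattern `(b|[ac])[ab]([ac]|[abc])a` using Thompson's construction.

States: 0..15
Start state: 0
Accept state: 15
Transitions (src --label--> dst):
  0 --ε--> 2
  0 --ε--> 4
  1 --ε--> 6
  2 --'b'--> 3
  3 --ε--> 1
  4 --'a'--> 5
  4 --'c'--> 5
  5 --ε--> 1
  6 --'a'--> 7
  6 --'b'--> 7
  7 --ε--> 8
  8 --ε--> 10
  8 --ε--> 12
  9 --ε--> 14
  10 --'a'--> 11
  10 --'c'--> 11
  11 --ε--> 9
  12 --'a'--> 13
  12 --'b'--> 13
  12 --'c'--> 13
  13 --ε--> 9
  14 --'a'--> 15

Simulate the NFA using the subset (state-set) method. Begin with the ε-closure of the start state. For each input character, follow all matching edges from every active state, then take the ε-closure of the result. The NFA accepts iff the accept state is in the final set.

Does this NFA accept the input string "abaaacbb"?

Answer: REJECT

Steps:
initial (ε-close {0}): {0,2,4}
'a' @ 1: {1,5,6}
'b' @ 2: {7,8,10,12}
'a' @ 3: {9,11,13,14}
'a' @ 4: {15}  ✓accept
'a' @ 5: {}  — state set empty
rest 'cbb' ignored (set empty)
end set {} — state 15 not in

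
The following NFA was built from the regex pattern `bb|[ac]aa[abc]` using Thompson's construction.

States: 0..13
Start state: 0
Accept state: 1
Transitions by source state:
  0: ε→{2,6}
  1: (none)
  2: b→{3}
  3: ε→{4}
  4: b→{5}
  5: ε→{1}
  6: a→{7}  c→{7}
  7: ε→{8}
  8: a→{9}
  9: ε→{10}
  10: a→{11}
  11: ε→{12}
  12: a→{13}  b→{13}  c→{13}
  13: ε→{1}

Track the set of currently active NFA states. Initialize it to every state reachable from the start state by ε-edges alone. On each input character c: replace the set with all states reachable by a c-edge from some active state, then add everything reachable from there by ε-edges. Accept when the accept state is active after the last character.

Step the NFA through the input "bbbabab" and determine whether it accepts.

Answer: REJECT

Trace:
S₀ = ε-closure({0}) = {0,2,6}
'b' @ 1: {3,4}
'b' @ 2: {1,5}  ✓accept
'b' @ 3: {}  — dead — no transitions
rest 'abab' ignored (set empty)
final: {}; accept 1 not in set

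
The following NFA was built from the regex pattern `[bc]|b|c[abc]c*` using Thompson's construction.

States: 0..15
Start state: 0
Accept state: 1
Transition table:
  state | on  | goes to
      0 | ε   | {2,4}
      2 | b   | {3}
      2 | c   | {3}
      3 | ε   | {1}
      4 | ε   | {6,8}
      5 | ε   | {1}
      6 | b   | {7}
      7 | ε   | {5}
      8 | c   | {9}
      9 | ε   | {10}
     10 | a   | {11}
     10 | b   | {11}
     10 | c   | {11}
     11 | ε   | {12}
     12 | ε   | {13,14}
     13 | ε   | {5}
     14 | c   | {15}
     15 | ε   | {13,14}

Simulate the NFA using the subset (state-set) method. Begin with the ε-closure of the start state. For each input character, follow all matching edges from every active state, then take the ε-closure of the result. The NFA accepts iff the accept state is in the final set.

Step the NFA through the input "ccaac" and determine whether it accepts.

Answer: REJECT

Steps:
start: ε-closure({0}) = {0,2,4,6,8}
'c' @ 1: {1,3,9,10}  ✓accept
'c' @ 2: {1,5,11,12,13,14}  ✓accept
'a' @ 3: {}  — dead — no transitions
rest 'ac' ignored (set empty)
final: {}; accept 1 not in set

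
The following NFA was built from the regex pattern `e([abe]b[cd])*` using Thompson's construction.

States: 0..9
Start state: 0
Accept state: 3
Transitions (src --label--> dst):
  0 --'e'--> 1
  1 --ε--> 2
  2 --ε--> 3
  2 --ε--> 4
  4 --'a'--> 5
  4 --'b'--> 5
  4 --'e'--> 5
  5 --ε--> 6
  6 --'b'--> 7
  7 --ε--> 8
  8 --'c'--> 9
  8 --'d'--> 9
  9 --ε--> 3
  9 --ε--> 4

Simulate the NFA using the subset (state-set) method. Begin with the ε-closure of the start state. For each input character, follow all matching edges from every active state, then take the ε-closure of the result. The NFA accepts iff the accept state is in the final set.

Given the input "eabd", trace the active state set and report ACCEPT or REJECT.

Answer: ACCEPT

Derivation:
S₀ = ε-closure({0}) = {0}
'e' @ 1: {1,2,3,4}  [accepting]
'a' @ 2: {5,6}
'b' @ 3: {7,8}
'd' @ 4: {3,4,9}  [accepting]
after full input: {3,4,9}  (accept=3 in)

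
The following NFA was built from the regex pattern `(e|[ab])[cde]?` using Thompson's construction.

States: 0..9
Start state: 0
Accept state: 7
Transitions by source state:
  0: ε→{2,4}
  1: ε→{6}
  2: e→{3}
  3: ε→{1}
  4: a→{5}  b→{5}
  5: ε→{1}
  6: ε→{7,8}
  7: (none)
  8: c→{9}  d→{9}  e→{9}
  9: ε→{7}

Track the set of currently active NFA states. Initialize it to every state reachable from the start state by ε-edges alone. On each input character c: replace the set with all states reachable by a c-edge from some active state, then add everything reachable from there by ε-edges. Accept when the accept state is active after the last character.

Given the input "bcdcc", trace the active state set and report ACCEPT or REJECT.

Answer: REJECT

Steps:
start: ε-closure({0}) = {0,2,4}
'b' @ 1: {1,5,6,7,8}  (accept∈set)
'c' @ 2: {7,9}  (accept∈set)
'd' @ 3: {}  — state set empty
rest 'cc' ignored (set empty)
after full input: {}  (accept=7 not in)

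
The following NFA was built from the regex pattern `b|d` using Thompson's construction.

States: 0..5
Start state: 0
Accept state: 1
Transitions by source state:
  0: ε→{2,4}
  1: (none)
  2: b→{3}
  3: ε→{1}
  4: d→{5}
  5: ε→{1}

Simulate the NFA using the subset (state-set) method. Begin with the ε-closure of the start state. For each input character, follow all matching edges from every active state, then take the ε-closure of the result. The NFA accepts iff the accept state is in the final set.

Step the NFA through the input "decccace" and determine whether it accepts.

Answer: REJECT

Derivation:
S₀ = ε-closure({0}) = {0,2,4}
'd' @ 1: {1,5}  (accept∈set)
'e' @ 2: {}  — dead — no transitions
rest 'cccace' ignored (set empty)
end set {} — state 1 not in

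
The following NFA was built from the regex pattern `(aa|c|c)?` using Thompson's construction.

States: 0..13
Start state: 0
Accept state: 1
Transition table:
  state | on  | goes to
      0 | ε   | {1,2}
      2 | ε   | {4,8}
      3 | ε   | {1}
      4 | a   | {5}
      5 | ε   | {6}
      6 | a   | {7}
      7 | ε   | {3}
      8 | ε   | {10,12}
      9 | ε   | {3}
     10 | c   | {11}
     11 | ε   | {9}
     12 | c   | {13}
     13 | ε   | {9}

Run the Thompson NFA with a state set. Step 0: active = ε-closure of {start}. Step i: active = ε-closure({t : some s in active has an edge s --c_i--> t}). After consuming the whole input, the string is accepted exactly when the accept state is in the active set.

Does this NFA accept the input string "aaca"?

Answer: REJECT

Trace:
start: ε-closure({0}) = {0,1,2,4,8,10,12}
'a' @ 1: {5,6}
'a' @ 2: {1,3,7}  (accept∈set)
'c' @ 3: {}  — state set empty
rest 'a' ignored (set empty)
final: {}; accept 1 not in set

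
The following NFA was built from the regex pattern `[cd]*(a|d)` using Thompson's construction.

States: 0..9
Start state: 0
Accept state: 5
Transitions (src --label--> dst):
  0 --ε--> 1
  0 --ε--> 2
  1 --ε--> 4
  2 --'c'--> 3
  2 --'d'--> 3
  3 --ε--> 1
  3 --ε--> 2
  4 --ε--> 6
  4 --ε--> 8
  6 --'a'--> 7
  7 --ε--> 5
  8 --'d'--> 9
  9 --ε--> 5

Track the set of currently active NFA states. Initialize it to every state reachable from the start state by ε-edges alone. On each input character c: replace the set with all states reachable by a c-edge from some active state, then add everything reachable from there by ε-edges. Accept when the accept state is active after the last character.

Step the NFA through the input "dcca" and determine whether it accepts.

Answer: ACCEPT

Steps:
S₀ = ε-closure({0}) = {0,1,2,4,6,8}
'd' @ 1: {1,2,3,4,5,6,8,9}  [accepting]
'c' @ 2: {1,2,3,4,6,8}
'c' @ 3: {1,2,3,4,6,8}
'a' @ 4: {5,7}  [accepting]
final: {5,7}; accept 5 in set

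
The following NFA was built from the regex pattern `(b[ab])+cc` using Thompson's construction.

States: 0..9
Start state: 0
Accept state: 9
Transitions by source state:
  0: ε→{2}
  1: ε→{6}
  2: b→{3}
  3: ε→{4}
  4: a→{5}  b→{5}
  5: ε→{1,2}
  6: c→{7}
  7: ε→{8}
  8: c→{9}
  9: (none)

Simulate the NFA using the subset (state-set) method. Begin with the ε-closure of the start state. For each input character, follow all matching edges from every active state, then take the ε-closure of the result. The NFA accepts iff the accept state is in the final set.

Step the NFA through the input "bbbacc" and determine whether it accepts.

Answer: ACCEPT

Trace:
S₀ = ε-closure({0}) = {0,2}
'b' @ 1: {3,4}
'b' @ 2: {1,2,5,6}
'b' @ 3: {3,4}
'a' @ 4: {1,2,5,6}
'c' @ 5: {7,8}
'c' @ 6: {9}  ✓accept
end set {9} — state 9 in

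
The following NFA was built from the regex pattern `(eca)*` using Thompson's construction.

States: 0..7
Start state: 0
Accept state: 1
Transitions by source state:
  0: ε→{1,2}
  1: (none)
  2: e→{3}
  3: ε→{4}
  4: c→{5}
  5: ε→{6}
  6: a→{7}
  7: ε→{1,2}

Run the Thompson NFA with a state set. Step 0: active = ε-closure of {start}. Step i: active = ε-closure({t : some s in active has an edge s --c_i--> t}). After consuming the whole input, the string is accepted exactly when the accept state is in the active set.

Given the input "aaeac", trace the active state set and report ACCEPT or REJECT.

Answer: REJECT

Derivation:
initial (ε-close {0}): {0,1,2}
'a' @ 1: {}  — no active states
rest 'aeac' ignored (set empty)
final: {}; accept 1 not in set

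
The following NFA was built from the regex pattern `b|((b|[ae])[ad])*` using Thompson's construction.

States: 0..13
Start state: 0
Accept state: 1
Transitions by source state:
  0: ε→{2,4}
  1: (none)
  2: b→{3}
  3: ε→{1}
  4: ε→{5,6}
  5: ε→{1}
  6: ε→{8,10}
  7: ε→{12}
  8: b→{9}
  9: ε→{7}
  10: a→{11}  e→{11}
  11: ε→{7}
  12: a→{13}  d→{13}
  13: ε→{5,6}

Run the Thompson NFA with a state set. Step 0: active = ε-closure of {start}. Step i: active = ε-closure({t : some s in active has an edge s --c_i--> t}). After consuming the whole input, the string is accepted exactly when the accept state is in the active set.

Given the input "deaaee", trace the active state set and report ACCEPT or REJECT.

Answer: REJECT

Trace:
start: ε-closure({0}) = {0,1,2,4,5,6,8,10}
'd' @ 1: {}  — dead — no transitions
rest 'eaaee' ignored (set empty)
after full input: {}  (accept=1 not in)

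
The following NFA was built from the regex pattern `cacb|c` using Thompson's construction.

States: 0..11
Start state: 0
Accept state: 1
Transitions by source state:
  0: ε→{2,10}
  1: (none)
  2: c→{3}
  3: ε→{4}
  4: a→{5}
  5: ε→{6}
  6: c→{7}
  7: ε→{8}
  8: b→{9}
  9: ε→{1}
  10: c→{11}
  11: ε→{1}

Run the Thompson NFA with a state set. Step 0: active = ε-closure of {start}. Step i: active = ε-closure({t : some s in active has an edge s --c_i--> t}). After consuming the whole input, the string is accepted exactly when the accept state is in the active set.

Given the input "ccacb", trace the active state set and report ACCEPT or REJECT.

initial (ε-close {0}): {0,2,10}
'c' @ 1: {1,3,4,11}  (accept∈set)
'c' @ 2: {}  — no active states
rest 'acb' ignored (set empty)
end set {} — state 1 not in

Answer: REJECT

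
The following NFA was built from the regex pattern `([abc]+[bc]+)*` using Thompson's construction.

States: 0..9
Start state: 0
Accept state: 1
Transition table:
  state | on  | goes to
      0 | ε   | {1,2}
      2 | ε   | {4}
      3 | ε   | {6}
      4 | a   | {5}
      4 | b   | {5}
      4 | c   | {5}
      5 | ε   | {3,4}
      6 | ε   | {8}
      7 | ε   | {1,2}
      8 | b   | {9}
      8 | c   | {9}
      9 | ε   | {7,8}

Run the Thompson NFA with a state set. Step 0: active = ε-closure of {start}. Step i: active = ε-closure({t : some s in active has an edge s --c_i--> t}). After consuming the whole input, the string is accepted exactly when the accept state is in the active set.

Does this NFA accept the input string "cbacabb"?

start: ε-closure({0}) = {0,1,2,4}
'c' @ 1: {3,4,5,6,8}
'b' @ 2: {1,2,3,4,5,6,7,8,9}  (accept∈set)
'a' @ 3: {3,4,5,6,8}
'c' @ 4: {1,2,3,4,5,6,7,8,9}  (accept∈set)
'a' @ 5: {3,4,5,6,8}
'b' @ 6: {1,2,3,4,5,6,7,8,9}  (accept∈set)
'b' @ 7: {1,2,3,4,5,6,7,8,9}  (accept∈set)
end set {1,2,3,4,5,6,7,8,9} — state 1 in

Answer: ACCEPT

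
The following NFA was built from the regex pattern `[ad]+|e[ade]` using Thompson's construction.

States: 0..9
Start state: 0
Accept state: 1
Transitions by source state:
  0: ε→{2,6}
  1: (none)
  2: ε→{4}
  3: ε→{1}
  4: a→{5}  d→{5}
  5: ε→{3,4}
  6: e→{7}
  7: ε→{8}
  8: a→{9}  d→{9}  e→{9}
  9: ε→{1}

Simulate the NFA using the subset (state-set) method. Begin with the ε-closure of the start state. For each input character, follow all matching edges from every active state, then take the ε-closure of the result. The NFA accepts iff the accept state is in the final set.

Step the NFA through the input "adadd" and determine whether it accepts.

Answer: ACCEPT

Steps:
initial (ε-close {0}): {0,2,4,6}
'a' @ 1: {1,3,4,5}  ✓accept
'd' @ 2: {1,3,4,5}  ✓accept
'a' @ 3: {1,3,4,5}  ✓accept
'd' @ 4: {1,3,4,5}  ✓accept
'd' @ 5: {1,3,4,5}  ✓accept
after full input: {1,3,4,5}  (accept=1 in)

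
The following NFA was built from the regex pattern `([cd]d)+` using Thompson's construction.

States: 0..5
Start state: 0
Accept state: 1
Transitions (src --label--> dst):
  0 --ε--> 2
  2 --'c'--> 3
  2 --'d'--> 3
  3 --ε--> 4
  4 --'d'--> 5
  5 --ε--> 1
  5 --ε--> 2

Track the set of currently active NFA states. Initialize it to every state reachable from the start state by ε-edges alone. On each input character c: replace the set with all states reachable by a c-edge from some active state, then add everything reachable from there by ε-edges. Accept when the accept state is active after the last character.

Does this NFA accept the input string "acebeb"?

Answer: REJECT

Trace:
S₀ = ε-closure({0}) = {0,2}
'a' @ 1: {}  — dead — no transitions
rest 'cebeb' ignored (set empty)
end set {} — state 1 not in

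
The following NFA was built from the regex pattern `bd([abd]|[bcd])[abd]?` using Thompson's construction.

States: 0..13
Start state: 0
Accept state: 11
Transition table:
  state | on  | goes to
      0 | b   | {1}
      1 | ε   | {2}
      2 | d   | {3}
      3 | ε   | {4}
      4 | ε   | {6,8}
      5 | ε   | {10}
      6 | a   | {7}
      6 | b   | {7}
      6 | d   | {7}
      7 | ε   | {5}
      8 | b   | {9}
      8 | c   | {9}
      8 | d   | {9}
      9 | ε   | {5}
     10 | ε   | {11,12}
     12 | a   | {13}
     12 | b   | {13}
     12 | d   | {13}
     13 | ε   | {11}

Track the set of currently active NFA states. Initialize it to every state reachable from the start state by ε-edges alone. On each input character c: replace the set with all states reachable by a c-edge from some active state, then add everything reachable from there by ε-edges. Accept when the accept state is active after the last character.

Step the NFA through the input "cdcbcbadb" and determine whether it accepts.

Answer: REJECT

Derivation:
S₀ = ε-closure({0}) = {0}
'c' @ 1: {}  — state set empty
rest 'dcbcbadb' ignored (set empty)
final: {}; accept 11 not in set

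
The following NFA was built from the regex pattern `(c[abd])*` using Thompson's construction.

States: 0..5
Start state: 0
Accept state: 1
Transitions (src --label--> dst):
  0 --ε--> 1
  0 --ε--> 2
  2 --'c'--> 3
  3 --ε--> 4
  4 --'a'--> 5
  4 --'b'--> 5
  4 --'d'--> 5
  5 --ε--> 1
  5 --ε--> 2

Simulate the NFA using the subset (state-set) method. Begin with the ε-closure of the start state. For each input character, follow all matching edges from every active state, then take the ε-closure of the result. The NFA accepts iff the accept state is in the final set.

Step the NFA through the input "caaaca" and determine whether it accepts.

start: ε-closure({0}) = {0,1,2}
'c' @ 1: {3,4}
'a' @ 2: {1,2,5}  [accepting]
'a' @ 3: {}  — dead — no transitions
rest 'aca' ignored (set empty)
after full input: {}  (accept=1 not in)

Answer: REJECT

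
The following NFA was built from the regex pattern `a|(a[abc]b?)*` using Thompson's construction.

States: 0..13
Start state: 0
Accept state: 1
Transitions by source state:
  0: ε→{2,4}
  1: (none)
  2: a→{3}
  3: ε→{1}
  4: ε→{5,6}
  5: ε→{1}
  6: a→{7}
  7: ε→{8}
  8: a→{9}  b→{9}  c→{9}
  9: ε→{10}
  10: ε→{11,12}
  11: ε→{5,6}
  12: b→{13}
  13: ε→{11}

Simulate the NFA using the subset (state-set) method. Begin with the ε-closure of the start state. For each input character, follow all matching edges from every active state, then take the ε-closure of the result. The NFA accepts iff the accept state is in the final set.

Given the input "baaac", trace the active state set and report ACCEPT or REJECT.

Answer: REJECT

Trace:
S₀ = ε-closure({0}) = {0,1,2,4,5,6}
'b' @ 1: {}  — no active states
rest 'aaac' ignored (set empty)
final: {}; accept 1 not in set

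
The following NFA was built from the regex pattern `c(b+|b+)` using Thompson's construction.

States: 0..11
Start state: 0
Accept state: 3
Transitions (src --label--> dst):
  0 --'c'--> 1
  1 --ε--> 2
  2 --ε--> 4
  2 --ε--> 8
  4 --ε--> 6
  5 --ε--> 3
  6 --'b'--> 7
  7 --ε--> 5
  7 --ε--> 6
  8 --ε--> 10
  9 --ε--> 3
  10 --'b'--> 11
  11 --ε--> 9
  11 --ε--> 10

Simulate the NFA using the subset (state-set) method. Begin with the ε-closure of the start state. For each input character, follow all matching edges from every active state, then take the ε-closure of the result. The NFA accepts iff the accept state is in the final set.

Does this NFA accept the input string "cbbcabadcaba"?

Answer: REJECT

Derivation:
start: ε-closure({0}) = {0}
'c' @ 1: {1,2,4,6,8,10}
'b' @ 2: {3,5,6,7,9,10,11}  ✓accept
'b' @ 3: {3,5,6,7,9,10,11}  ✓accept
'c' @ 4: {}  — state set empty
rest 'abadcaba' ignored (set empty)
final: {}; accept 3 not in set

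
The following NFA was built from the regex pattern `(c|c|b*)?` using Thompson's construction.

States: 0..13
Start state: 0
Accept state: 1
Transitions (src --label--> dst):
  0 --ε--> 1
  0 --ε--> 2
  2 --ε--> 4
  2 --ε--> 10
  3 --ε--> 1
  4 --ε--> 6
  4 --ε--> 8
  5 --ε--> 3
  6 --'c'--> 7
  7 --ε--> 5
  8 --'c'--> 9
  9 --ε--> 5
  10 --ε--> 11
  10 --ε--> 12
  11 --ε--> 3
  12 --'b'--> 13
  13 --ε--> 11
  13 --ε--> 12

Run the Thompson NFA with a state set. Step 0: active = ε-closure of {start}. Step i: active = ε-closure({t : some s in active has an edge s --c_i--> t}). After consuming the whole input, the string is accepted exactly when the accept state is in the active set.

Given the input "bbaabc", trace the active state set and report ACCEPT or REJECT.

Answer: REJECT

Derivation:
start: ε-closure({0}) = {0,1,2,3,4,6,8,10,11,12}
'b' @ 1: {1,3,11,12,13}  (accept∈set)
'b' @ 2: {1,3,11,12,13}  (accept∈set)
'a' @ 3: {}  — no active states
rest 'abc' ignored (set empty)
end set {} — state 1 not in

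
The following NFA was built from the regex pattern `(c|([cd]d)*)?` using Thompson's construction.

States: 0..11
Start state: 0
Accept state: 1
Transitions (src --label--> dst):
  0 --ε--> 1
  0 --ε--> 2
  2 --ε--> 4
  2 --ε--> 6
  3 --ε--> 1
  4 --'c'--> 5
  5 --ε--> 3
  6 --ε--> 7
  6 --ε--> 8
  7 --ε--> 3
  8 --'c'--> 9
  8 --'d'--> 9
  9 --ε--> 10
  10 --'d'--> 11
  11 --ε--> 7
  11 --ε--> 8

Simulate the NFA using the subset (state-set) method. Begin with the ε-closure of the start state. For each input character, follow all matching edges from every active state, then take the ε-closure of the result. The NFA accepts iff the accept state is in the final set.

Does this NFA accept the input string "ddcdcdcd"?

initial (ε-close {0}): {0,1,2,3,4,6,7,8}
'd' @ 1: {9,10}
'd' @ 2: {1,3,7,8,11}  (accept∈set)
'c' @ 3: {9,10}
'd' @ 4: {1,3,7,8,11}  (accept∈set)
'c' @ 5: {9,10}
'd' @ 6: {1,3,7,8,11}  (accept∈set)
'c' @ 7: {9,10}
'd' @ 8: {1,3,7,8,11}  (accept∈set)
final: {1,3,7,8,11}; accept 1 in set

Answer: ACCEPT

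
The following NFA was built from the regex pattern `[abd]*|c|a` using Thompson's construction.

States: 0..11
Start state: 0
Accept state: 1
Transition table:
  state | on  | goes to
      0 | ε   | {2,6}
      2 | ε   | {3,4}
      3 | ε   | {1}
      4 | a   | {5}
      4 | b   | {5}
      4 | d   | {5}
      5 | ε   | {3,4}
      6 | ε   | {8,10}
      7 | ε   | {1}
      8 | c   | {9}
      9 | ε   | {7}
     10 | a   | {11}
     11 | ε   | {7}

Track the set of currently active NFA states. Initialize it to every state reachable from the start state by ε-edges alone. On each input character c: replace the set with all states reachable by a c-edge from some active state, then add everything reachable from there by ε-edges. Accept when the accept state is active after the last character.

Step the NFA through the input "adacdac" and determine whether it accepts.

Answer: REJECT

Derivation:
S₀ = ε-closure({0}) = {0,1,2,3,4,6,8,10}
'a' @ 1: {1,3,4,5,7,11}  (accept∈set)
'd' @ 2: {1,3,4,5}  (accept∈set)
'a' @ 3: {1,3,4,5}  (accept∈set)
'c' @ 4: {}  — state set empty
rest 'dac' ignored (set empty)
after full input: {}  (accept=1 not in)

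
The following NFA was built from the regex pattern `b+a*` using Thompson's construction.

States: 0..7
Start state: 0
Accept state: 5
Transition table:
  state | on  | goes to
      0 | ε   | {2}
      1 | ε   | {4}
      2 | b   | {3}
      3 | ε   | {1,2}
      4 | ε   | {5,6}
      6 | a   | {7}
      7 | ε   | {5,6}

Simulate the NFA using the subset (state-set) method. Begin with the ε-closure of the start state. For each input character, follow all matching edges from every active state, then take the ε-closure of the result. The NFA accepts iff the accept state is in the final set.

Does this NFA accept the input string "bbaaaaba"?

start: ε-closure({0}) = {0,2}
'b' @ 1: {1,2,3,4,5,6}  (accept∈set)
'b' @ 2: {1,2,3,4,5,6}  (accept∈set)
'a' @ 3: {5,6,7}  (accept∈set)
'a' @ 4: {5,6,7}  (accept∈set)
'a' @ 5: {5,6,7}  (accept∈set)
'a' @ 6: {5,6,7}  (accept∈set)
'b' @ 7: {}  — no active states
rest 'a' ignored (set empty)
final: {}; accept 5 not in set

Answer: REJECT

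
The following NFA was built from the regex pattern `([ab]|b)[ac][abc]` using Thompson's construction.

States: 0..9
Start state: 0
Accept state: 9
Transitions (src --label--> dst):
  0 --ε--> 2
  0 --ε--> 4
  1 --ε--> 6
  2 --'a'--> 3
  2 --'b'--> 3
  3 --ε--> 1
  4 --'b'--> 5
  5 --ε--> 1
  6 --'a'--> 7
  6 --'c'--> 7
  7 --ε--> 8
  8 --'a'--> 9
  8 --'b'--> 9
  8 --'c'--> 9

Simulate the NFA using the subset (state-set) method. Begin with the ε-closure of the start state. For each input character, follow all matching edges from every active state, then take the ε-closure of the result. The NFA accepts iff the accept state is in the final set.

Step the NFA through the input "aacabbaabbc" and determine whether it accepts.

initial (ε-close {0}): {0,2,4}
'a' @ 1: {1,3,6}
'a' @ 2: {7,8}
'c' @ 3: {9}  ✓accept
'a' @ 4: {}  — no active states
rest 'bbaabbc' ignored (set empty)
final: {}; accept 9 not in set

Answer: REJECT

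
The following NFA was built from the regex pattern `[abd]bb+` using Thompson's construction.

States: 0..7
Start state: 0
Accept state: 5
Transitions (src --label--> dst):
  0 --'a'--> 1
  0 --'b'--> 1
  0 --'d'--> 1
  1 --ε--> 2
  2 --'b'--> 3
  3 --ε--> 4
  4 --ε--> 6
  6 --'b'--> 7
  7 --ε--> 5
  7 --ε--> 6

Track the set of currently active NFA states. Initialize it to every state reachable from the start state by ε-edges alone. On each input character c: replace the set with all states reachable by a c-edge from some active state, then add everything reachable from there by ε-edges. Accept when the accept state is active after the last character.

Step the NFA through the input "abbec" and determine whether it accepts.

initial (ε-close {0}): {0}
'a' @ 1: {1,2}
'b' @ 2: {3,4,6}
'b' @ 3: {5,6,7}  ✓accept
'e' @ 4: {}  — state set empty
rest 'c' ignored (set empty)
end set {} — state 5 not in

Answer: REJECT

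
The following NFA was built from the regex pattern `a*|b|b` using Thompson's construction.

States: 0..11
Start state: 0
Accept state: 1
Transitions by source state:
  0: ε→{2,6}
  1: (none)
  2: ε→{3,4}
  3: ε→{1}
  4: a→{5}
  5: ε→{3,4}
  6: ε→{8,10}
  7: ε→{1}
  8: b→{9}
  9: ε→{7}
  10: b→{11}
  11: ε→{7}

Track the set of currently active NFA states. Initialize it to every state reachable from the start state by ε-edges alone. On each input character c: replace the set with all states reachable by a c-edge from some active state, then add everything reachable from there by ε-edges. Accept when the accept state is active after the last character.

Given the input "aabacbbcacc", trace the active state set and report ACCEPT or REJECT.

Answer: REJECT

Steps:
S₀ = ε-closure({0}) = {0,1,2,3,4,6,8,10}
'a' @ 1: {1,3,4,5}  (accept∈set)
'a' @ 2: {1,3,4,5}  (accept∈set)
'b' @ 3: {}  — state set empty
rest 'acbbcacc' ignored (set empty)
after full input: {}  (accept=1 not in)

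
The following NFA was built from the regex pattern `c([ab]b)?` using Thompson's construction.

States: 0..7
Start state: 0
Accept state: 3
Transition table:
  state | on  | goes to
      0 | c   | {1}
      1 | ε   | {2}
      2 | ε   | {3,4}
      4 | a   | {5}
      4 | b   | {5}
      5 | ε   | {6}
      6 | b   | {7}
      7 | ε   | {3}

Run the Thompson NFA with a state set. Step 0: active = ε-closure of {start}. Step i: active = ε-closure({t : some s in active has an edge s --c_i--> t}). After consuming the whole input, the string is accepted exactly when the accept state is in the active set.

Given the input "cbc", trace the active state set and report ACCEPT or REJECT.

start: ε-closure({0}) = {0}
'c' @ 1: {1,2,3,4}  [accepting]
'b' @ 2: {5,6}
'c' @ 3: {}  — state set empty
after full input: {}  (accept=3 not in)

Answer: REJECT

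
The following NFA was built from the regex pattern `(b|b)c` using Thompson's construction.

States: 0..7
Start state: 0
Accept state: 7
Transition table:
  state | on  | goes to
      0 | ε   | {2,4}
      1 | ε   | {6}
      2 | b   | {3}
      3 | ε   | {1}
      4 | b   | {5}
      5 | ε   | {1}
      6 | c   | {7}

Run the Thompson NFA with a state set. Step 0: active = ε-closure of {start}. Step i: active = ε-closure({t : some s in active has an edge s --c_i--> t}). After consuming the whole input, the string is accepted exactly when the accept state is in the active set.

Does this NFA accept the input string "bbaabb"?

start: ε-closure({0}) = {0,2,4}
'b' @ 1: {1,3,5,6}
'b' @ 2: {}  — state set empty
rest 'aabb' ignored (set empty)
end set {} — state 7 not in

Answer: REJECT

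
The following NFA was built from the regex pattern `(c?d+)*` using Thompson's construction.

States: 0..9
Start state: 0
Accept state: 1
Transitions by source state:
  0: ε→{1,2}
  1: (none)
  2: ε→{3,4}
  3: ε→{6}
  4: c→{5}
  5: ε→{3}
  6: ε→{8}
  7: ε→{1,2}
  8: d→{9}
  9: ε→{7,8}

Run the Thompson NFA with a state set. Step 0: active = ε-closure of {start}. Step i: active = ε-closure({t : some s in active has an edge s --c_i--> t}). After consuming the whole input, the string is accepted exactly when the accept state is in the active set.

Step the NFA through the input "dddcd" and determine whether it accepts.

Answer: ACCEPT

Trace:
initial (ε-close {0}): {0,1,2,3,4,6,8}
'd' @ 1: {1,2,3,4,6,7,8,9}  ✓accept
'd' @ 2: {1,2,3,4,6,7,8,9}  ✓accept
'd' @ 3: {1,2,3,4,6,7,8,9}  ✓accept
'c' @ 4: {3,5,6,8}
'd' @ 5: {1,2,3,4,6,7,8,9}  ✓accept
after full input: {1,2,3,4,6,7,8,9}  (accept=1 in)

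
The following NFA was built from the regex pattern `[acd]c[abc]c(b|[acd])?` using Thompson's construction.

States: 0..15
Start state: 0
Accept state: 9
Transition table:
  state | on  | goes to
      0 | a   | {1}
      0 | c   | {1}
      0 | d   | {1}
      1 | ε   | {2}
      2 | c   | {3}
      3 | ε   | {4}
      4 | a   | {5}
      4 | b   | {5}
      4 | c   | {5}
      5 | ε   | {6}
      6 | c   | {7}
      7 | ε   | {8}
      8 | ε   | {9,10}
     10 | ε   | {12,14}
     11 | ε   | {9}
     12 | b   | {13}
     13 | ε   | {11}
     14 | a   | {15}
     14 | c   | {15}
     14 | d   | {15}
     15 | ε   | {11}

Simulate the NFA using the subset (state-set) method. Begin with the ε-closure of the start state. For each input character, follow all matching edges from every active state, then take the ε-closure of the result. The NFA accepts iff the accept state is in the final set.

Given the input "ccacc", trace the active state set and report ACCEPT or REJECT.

start: ε-closure({0}) = {0}
'c' @ 1: {1,2}
'c' @ 2: {3,4}
'a' @ 3: {5,6}
'c' @ 4: {7,8,9,10,12,14}  ✓accept
'c' @ 5: {9,11,15}  ✓accept
after full input: {9,11,15}  (accept=9 in)

Answer: ACCEPT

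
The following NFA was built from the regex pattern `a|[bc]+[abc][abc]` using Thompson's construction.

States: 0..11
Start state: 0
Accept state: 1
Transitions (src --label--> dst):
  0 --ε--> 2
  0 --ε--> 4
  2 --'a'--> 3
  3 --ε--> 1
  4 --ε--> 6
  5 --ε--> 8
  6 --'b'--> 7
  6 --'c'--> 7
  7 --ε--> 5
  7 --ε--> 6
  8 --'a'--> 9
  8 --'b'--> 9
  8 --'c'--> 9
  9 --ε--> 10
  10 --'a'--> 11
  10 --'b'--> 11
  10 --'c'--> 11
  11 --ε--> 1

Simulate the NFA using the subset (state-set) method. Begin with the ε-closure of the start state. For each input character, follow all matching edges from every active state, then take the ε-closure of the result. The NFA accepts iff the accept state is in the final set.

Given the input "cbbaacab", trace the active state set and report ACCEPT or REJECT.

Answer: REJECT

Derivation:
start: ε-closure({0}) = {0,2,4,6}
'c' @ 1: {5,6,7,8}
'b' @ 2: {5,6,7,8,9,10}
'b' @ 3: {1,5,6,7,8,9,10,11}  [accepting]
'a' @ 4: {1,9,10,11}  [accepting]
'a' @ 5: {1,11}  [accepting]
'c' @ 6: {}  — state set empty
rest 'ab' ignored (set empty)
after full input: {}  (accept=1 not in)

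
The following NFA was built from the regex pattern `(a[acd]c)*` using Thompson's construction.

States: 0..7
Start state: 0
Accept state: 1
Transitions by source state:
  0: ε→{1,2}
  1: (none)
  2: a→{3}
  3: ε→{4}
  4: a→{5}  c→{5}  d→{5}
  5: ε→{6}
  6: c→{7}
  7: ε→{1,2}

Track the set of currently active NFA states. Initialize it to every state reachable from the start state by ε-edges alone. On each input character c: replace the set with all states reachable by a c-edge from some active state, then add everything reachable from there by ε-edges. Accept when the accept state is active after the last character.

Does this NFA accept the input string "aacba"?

initial (ε-close {0}): {0,1,2}
'a' @ 1: {3,4}
'a' @ 2: {5,6}
'c' @ 3: {1,2,7}  (accept∈set)
'b' @ 4: {}  — no active states
rest 'a' ignored (set empty)
final: {}; accept 1 not in set

Answer: REJECT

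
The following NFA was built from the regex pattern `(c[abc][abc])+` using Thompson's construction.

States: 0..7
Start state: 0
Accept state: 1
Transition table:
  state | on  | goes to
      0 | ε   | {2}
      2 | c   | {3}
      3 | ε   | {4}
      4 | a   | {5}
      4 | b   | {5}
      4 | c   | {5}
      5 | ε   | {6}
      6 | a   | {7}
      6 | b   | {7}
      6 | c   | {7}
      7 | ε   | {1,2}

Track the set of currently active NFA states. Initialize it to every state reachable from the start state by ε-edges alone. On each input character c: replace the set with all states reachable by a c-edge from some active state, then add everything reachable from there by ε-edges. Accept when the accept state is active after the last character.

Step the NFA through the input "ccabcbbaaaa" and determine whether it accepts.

S₀ = ε-closure({0}) = {0,2}
'c' @ 1: {3,4}
'c' @ 2: {5,6}
'a' @ 3: {1,2,7}  [accepting]
'b' @ 4: {}  — state set empty
rest 'cbbaaaa' ignored (set empty)
end set {} — state 1 not in

Answer: REJECT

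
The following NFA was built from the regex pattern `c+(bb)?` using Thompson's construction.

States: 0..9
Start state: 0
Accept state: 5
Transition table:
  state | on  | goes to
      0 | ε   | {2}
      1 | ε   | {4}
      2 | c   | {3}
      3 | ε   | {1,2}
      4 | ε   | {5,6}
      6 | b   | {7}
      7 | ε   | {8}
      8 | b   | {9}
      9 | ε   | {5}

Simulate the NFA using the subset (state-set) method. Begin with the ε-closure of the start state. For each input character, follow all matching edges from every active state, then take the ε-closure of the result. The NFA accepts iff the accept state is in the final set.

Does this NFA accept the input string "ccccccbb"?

Answer: ACCEPT

Derivation:
S₀ = ε-closure({0}) = {0,2}
'c' @ 1: {1,2,3,4,5,6}  [accepting]
'c' @ 2: {1,2,3,4,5,6}  [accepting]
'c' @ 3: {1,2,3,4,5,6}  [accepting]
'c' @ 4: {1,2,3,4,5,6}  [accepting]
'c' @ 5: {1,2,3,4,5,6}  [accepting]
'c' @ 6: {1,2,3,4,5,6}  [accepting]
'b' @ 7: {7,8}
'b' @ 8: {5,9}  [accepting]
final: {5,9}; accept 5 in set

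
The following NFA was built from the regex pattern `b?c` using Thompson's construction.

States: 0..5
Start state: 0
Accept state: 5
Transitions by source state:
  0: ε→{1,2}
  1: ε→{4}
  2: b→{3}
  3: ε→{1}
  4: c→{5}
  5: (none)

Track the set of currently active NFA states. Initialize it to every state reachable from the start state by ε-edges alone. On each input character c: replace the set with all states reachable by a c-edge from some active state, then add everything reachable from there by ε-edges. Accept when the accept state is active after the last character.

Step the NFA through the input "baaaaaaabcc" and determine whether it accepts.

start: ε-closure({0}) = {0,1,2,4}
'b' @ 1: {1,3,4}
'a' @ 2: {}  — state set empty
rest 'aaaaaabcc' ignored (set empty)
final: {}; accept 5 not in set

Answer: REJECT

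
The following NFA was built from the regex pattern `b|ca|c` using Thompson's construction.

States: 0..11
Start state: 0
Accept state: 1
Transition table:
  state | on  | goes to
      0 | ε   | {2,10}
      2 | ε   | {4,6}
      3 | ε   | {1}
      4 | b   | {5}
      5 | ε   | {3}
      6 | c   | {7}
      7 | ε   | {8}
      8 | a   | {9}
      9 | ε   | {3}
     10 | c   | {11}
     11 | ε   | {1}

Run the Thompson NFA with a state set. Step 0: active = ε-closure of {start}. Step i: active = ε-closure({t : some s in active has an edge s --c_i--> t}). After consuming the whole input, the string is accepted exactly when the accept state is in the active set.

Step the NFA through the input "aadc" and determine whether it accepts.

S₀ = ε-closure({0}) = {0,2,4,6,10}
'a' @ 1: {}  — state set empty
rest 'adc' ignored (set empty)
end set {} — state 1 not in

Answer: REJECT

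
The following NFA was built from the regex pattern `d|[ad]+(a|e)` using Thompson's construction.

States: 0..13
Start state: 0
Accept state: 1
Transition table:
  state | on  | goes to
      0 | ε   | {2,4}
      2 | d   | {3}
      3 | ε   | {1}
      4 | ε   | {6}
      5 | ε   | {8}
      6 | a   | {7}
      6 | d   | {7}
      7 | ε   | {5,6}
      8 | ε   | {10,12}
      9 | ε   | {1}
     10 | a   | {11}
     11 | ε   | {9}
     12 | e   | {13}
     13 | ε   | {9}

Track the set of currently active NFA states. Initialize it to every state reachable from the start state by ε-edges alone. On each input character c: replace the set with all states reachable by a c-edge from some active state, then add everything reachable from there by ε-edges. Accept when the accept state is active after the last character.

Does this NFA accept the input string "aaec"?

start: ε-closure({0}) = {0,2,4,6}
'a' @ 1: {5,6,7,8,10,12}
'a' @ 2: {1,5,6,7,8,9,10,11,12}  ✓accept
'e' @ 3: {1,9,13}  ✓accept
'c' @ 4: {}  — state set empty
end set {} — state 1 not in

Answer: REJECT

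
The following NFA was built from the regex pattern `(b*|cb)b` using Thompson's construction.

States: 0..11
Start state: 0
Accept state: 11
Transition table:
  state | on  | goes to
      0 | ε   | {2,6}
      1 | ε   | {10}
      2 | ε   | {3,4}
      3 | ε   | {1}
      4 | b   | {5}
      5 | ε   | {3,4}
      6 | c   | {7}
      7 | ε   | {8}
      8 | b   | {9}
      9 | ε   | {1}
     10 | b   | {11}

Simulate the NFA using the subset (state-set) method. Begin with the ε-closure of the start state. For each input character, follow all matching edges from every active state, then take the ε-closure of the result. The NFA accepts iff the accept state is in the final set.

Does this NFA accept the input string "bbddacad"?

S₀ = ε-closure({0}) = {0,1,2,3,4,6,10}
'b' @ 1: {1,3,4,5,10,11}  (accept∈set)
'b' @ 2: {1,3,4,5,10,11}  (accept∈set)
'd' @ 3: {}  — no active states
rest 'dacad' ignored (set empty)
after full input: {}  (accept=11 not in)

Answer: REJECT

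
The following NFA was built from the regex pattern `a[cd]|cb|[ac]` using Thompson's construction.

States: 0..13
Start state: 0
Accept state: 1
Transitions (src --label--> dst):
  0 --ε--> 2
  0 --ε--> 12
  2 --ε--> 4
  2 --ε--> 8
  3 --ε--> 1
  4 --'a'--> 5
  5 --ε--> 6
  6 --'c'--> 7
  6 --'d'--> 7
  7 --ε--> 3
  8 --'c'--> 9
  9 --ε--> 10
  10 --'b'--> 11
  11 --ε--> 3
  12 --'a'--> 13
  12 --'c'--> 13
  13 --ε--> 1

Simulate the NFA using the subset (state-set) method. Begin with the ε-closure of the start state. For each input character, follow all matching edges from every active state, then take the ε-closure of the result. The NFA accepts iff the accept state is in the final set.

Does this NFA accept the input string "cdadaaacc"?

Answer: REJECT

Steps:
initial (ε-close {0}): {0,2,4,8,12}
'c' @ 1: {1,9,10,13}  (accept∈set)
'd' @ 2: {}  — state set empty
rest 'adaaacc' ignored (set empty)
after full input: {}  (accept=1 not in)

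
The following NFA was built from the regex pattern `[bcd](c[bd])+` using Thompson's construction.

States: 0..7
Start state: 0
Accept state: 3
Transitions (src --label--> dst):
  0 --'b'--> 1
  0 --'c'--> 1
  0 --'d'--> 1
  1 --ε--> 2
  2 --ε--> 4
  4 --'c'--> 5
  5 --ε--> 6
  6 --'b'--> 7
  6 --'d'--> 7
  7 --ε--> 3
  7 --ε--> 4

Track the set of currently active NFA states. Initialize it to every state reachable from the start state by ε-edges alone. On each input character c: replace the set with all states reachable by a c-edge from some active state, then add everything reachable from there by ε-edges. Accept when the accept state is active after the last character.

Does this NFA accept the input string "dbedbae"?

Answer: REJECT

Steps:
initial (ε-close {0}): {0}
'd' @ 1: {1,2,4}
'b' @ 2: {}  — state set empty
rest 'edbae' ignored (set empty)
final: {}; accept 3 not in set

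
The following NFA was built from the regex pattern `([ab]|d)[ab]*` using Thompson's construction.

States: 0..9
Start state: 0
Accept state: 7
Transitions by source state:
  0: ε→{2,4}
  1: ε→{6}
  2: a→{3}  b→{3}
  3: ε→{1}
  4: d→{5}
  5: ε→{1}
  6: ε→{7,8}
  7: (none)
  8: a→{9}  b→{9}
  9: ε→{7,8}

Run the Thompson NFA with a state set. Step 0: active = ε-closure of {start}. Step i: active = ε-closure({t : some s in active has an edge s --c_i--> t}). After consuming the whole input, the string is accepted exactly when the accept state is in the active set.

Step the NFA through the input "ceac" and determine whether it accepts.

start: ε-closure({0}) = {0,2,4}
'c' @ 1: {}  — dead — no transitions
rest 'eac' ignored (set empty)
end set {} — state 7 not in

Answer: REJECT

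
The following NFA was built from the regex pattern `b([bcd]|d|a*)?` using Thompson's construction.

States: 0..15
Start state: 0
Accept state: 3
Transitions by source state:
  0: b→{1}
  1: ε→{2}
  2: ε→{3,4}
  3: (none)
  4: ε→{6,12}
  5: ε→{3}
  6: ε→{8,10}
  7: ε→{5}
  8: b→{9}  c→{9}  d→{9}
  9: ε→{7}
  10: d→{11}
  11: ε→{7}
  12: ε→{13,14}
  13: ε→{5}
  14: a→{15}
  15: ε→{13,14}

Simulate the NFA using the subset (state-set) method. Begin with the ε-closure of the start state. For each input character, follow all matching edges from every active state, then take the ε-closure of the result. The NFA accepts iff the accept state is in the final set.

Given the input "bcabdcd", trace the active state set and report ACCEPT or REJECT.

Answer: REJECT

Steps:
S₀ = ε-closure({0}) = {0}
'b' @ 1: {1,2,3,4,5,6,8,10,12,13,14}  ✓accept
'c' @ 2: {3,5,7,9}  ✓accept
'a' @ 3: {}  — no active states
rest 'bdcd' ignored (set empty)
after full input: {}  (accept=3 not in)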